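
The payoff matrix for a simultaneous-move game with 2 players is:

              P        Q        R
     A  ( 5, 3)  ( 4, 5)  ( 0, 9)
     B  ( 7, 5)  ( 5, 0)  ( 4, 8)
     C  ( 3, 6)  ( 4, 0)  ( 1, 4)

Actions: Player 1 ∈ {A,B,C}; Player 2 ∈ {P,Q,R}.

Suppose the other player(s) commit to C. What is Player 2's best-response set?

u_2(P vs C) = 6
u_2(Q vs C) = 0
u_2(R vs C) = 4
max payoff 6 at {P}

P2 best: {P}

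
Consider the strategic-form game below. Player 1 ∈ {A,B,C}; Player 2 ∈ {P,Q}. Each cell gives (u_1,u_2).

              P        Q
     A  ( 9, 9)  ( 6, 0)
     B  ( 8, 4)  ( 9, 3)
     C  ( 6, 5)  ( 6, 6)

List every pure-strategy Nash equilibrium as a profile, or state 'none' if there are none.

(A,P): NE
(A,Q): not NE [P1→B gives 9>6; P2→P gives 9>0]
(B,P): not NE [P1→A gives 9>8]
(B,Q): not NE [P2→P gives 4>3]
(C,P): not NE [P1→A gives 9>6; P2→Q gives 6>5]
(C,Q): not NE [P1→B gives 9>6]

NE set: (A,P)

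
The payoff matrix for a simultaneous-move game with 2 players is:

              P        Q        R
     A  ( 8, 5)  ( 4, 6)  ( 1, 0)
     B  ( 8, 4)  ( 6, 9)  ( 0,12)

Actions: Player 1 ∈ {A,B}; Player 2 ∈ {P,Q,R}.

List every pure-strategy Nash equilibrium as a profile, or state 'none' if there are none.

No pure NE.

(A,P): not NE [P2→Q gives 6>5]
(A,Q): not NE [P1→B gives 6>4]
(A,R): not NE [P2→Q gives 6>0]
(B,P): not NE [P2→R gives 12>4]
(B,Q): not NE [P2→R gives 12>9]
(B,R): not NE [P1→A gives 1>0]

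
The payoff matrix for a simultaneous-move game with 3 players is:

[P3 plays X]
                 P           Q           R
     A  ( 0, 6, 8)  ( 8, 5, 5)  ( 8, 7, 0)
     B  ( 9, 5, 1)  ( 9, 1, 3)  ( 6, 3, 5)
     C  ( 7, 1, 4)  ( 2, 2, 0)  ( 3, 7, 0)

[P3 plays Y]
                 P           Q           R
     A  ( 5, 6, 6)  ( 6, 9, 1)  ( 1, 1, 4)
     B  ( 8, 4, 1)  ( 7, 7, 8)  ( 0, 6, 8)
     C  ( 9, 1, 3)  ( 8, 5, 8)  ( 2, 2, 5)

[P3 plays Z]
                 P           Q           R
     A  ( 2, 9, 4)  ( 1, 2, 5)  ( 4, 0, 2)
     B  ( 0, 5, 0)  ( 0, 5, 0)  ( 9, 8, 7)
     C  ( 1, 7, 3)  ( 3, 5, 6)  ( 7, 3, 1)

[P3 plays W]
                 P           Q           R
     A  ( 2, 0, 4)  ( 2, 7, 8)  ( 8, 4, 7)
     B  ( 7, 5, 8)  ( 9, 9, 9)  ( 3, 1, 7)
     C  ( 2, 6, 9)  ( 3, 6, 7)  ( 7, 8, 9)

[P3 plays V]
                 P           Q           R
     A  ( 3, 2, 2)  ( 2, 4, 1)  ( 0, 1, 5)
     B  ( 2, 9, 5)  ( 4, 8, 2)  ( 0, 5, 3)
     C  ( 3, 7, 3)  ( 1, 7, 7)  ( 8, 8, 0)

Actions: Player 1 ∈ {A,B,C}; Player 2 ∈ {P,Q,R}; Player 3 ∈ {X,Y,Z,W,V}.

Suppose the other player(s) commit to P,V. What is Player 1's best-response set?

u_1(A vs P,V) = 3
u_1(B vs P,V) = 2
u_1(C vs P,V) = 3
max payoff 3 at {A,C}

argmax u_1 = {A,C}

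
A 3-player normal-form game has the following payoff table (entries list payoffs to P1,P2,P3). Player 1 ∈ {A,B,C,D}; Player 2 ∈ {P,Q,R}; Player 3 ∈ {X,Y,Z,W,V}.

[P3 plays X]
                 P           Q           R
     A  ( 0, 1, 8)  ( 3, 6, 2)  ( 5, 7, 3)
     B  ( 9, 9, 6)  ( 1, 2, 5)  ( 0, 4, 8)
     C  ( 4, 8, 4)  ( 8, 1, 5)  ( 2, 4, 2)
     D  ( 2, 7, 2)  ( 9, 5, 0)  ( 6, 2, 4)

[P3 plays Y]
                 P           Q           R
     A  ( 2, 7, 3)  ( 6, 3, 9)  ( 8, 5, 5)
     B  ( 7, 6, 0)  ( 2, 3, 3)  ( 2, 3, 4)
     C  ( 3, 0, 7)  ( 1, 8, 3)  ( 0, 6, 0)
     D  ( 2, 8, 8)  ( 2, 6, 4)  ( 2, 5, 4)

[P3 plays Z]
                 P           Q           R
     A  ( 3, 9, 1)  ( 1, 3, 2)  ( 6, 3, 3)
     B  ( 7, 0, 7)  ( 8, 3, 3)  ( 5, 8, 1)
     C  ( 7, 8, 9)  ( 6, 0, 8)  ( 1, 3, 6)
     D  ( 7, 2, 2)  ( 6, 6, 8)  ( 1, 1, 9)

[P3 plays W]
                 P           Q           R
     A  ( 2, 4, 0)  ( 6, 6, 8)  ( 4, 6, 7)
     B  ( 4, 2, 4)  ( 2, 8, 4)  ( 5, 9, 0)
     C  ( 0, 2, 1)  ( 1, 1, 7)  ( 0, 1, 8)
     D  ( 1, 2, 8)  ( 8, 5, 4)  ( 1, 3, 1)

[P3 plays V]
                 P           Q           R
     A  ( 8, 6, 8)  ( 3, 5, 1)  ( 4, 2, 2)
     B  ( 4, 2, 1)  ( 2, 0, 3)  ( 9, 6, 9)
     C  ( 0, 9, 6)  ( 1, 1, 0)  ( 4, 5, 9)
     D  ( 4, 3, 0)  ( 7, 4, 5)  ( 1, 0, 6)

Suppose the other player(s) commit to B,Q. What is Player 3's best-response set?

P3 best: {X}

u_3(X vs B,Q) = 5
u_3(Y vs B,Q) = 3
u_3(Z vs B,Q) = 3
u_3(W vs B,Q) = 4
u_3(V vs B,Q) = 3
max payoff 5 at {X}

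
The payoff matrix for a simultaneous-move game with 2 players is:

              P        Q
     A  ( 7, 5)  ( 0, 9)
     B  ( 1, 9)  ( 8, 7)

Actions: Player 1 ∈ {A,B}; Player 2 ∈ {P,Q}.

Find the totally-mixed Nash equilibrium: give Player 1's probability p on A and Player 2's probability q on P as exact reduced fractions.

P1 mixes 1/3 on A; P2 mixes 4/7 on P

P1 indiff ⇒ q·7+(1-q)·0 = q·1+(1-q)·8 ⇒ q(6) = (1-q)(8) ⇒ q = 4/7
P2 indiff ⇒ p·5+(1-p)·9 = p·9+(1-p)·7 ⇒ p(-4) = (1-p)(-2) ⇒ p = 1/3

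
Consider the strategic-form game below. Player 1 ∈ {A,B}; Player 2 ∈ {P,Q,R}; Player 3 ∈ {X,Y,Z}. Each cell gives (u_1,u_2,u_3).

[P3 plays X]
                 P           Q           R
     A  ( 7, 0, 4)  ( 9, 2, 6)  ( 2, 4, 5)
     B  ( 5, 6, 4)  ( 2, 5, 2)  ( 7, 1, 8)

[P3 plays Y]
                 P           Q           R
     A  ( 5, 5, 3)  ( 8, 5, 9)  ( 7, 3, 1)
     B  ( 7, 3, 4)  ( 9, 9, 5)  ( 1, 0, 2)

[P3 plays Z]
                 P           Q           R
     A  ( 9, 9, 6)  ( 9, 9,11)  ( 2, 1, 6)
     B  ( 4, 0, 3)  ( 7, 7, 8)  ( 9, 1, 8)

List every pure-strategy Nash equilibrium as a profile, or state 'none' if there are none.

NE set: (A,P,Z), (A,Q,Z)

(A,P,X): not NE [P2→R gives 4>0; P3→Z gives 6>4]
(A,P,Y): not NE [P1→B gives 7>5; P3→Z gives 6>3]
(A,P,Z): NE
(A,Q,X): not NE [P2→R gives 4>2; P3→Z gives 11>6]
(A,Q,Y): not NE [P1→B gives 9>8; P3→Z gives 11>9]
(A,Q,Z): NE
(A,R,X): not NE [P1→B gives 7>2; P3→Z gives 6>5]
(A,R,Y): not NE [P2→Q gives 5>3; P3→Z gives 6>1]
(A,R,Z): not NE [P1→B gives 9>2; P2→Q gives 9>1]
(B,P,X): not NE [P1→A gives 7>5]
(B,P,Y): not NE [P2→Q gives 9>3]
(B,P,Z): not NE [P1→A gives 9>4; P2→Q gives 7>0; P3→Y gives 4>3]
(B,Q,X): not NE [P1→A gives 9>2; P2→P gives 6>5; P3→Z gives 8>2]
(B,Q,Y): not NE [P3→Z gives 8>5]
(B,Q,Z): not NE [P1→A gives 9>7]
(B,R,X): not NE [P2→P gives 6>1]
(B,R,Y): not NE [P1→A gives 7>1; P2→Q gives 9>0; P3→Z gives 8>2]
(B,R,Z): not NE [P2→Q gives 7>1]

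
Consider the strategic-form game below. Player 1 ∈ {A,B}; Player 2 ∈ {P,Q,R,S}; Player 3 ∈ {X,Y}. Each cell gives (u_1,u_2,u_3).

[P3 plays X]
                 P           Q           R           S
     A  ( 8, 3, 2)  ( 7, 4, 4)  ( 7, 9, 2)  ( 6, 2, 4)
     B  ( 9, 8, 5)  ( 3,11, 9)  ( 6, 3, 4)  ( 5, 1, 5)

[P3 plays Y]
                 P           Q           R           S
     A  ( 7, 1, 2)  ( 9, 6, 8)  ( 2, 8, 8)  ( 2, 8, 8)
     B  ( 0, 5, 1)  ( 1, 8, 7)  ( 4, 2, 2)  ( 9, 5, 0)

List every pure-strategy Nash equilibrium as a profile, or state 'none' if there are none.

Equilibria: none

(A,P,X): not NE [P1→B gives 9>8; P2→R gives 9>3]
(A,P,Y): not NE [P2→S gives 8>1]
(A,Q,X): not NE [P2→R gives 9>4; P3→Y gives 8>4]
(A,Q,Y): not NE [P2→S gives 8>6]
(A,R,X): not NE [P3→Y gives 8>2]
(A,R,Y): not NE [P1→B gives 4>2]
(A,S,X): not NE [P2→R gives 9>2; P3→Y gives 8>4]
(A,S,Y): not NE [P1→B gives 9>2]
(B,P,X): not NE [P2→Q gives 11>8]
(B,P,Y): not NE [P1→A gives 7>0; P2→Q gives 8>5; P3→X gives 5>1]
(B,Q,X): not NE [P1→A gives 7>3]
(B,Q,Y): not NE [P1→A gives 9>1; P3→X gives 9>7]
(B,R,X): not NE [P1→A gives 7>6; P2→Q gives 11>3]
(B,R,Y): not NE [P2→Q gives 8>2; P3→X gives 4>2]
(B,S,X): not NE [P1→A gives 6>5; P2→Q gives 11>1]
(B,S,Y): not NE [P2→Q gives 8>5; P3→X gives 5>0]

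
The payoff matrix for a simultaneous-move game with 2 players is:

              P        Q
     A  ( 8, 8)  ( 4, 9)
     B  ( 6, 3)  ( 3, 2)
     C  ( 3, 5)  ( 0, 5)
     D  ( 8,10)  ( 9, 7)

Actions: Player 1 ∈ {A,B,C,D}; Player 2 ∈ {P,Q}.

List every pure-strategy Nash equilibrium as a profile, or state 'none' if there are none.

PSNE = {(D,P)}

(A,P): not NE [P2→Q gives 9>8]
(A,Q): not NE [P1→D gives 9>4]
(B,P): not NE [P1→D gives 8>6]
(B,Q): not NE [P1→D gives 9>3; P2→P gives 3>2]
(C,P): not NE [P1→D gives 8>3]
(C,Q): not NE [P1→D gives 9>0]
(D,P): NE
(D,Q): not NE [P2→P gives 10>7]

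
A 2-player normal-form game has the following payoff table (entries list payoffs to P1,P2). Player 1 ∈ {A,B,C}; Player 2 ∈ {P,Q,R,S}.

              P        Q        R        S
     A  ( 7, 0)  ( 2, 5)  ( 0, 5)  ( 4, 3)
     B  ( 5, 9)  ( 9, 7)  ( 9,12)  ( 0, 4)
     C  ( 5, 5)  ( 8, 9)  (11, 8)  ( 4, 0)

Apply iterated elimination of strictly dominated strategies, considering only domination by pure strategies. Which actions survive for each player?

IESDS → P1:{B,C} P2:{Q,R}

P2 drop P (R beats it: A:5>0 B:12>9 C:8>5)
P2 drop S (Q beats it: A:5>3 B:7>4 C:9>0)
P1 drop A (B beats it: Q:9>2 R:9>0)
P1→{B,C} P2→{Q,R}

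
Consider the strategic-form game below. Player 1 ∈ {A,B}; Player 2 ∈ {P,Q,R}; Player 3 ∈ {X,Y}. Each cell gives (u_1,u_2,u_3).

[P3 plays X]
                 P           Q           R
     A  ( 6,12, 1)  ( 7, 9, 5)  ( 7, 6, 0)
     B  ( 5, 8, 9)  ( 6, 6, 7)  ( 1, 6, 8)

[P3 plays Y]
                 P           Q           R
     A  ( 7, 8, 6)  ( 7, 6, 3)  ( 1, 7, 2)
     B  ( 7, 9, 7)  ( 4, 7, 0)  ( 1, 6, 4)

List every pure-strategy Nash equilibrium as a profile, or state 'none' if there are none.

Nash profiles: (A,P,Y)

(A,P,X): not NE [P3→Y gives 6>1]
(A,P,Y): NE
(A,Q,X): not NE [P2→P gives 12>9]
(A,Q,Y): not NE [P2→P gives 8>6; P3→X gives 5>3]
(A,R,X): not NE [P2→P gives 12>6; P3→Y gives 2>0]
(A,R,Y): not NE [P2→P gives 8>7]
(B,P,X): not NE [P1→A gives 6>5]
(B,P,Y): not NE [P3→X gives 9>7]
(B,Q,X): not NE [P1→A gives 7>6; P2→P gives 8>6]
(B,Q,Y): not NE [P1→A gives 7>4; P2→P gives 9>7; P3→X gives 7>0]
(B,R,X): not NE [P1→A gives 7>1; P2→P gives 8>6]
(B,R,Y): not NE [P2→P gives 9>6; P3→X gives 8>4]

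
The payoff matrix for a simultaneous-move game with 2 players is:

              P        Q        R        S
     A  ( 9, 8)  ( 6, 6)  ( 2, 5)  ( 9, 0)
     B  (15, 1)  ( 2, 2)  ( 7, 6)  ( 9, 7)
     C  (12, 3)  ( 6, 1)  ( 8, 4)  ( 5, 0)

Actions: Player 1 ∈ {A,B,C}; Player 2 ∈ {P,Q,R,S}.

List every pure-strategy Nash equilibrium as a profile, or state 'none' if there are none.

(A,P): not NE [P1→B gives 15>9]
(A,Q): not NE [P2→P gives 8>6]
(A,R): not NE [P1→C gives 8>2; P2→P gives 8>5]
(A,S): not NE [P2→P gives 8>0]
(B,P): not NE [P2→S gives 7>1]
(B,Q): not NE [P1→C gives 6>2; P2→S gives 7>2]
(B,R): not NE [P1→C gives 8>7; P2→S gives 7>6]
(B,S): NE
(C,P): not NE [P1→B gives 15>12; P2→R gives 4>3]
(C,Q): not NE [P2→R gives 4>1]
(C,R): NE
(C,S): not NE [P1→B gives 9>5; P2→R gives 4>0]

Nash profiles: (B,S), (C,R)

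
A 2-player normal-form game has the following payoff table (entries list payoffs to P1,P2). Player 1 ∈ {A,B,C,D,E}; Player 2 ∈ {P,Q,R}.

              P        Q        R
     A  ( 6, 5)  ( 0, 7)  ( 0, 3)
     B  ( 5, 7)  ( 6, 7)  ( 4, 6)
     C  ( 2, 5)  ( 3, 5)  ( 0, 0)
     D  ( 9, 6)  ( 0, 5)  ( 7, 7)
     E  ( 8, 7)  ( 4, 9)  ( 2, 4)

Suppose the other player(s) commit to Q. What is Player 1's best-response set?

argmax u_1 = {B}

u_1(A vs Q) = 0
u_1(B vs Q) = 6
u_1(C vs Q) = 3
u_1(D vs Q) = 0
u_1(E vs Q) = 4
max payoff 6 at {B}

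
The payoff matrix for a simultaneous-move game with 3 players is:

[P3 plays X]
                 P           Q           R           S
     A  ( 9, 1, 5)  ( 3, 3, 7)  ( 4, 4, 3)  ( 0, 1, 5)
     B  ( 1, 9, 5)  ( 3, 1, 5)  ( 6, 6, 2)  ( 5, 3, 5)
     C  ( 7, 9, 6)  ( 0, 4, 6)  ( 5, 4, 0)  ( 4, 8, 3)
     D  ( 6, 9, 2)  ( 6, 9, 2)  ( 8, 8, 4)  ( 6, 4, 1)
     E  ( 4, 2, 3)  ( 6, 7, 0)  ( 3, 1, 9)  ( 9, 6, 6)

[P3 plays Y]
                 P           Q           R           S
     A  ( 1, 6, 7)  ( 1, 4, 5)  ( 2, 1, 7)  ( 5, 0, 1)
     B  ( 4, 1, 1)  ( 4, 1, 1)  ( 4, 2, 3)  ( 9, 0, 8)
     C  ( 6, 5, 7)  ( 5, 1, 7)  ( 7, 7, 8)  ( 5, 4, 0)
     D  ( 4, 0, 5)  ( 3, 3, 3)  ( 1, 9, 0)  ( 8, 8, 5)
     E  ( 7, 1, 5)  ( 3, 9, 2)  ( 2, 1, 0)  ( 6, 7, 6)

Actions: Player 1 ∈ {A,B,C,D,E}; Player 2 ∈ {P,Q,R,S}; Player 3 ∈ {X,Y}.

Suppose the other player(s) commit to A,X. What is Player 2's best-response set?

u_2(P vs A,X) = 1
u_2(Q vs A,X) = 3
u_2(R vs A,X) = 4
u_2(S vs A,X) = 1
max payoff 4 at {R}

argmax u_2 = {R}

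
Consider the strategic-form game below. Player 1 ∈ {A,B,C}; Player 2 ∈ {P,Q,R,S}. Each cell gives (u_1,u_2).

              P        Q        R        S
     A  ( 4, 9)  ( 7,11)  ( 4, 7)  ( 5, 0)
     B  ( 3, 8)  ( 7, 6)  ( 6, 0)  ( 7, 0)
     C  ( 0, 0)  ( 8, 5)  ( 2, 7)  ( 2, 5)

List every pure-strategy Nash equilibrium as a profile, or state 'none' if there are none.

No pure NE.

(A,P): not NE [P2→Q gives 11>9]
(A,Q): not NE [P1→C gives 8>7]
(A,R): not NE [P1→B gives 6>4; P2→Q gives 11>7]
(A,S): not NE [P1→B gives 7>5; P2→Q gives 11>0]
(B,P): not NE [P1→A gives 4>3]
(B,Q): not NE [P1→C gives 8>7; P2→P gives 8>6]
(B,R): not NE [P2→P gives 8>0]
(B,S): not NE [P2→P gives 8>0]
(C,P): not NE [P1→A gives 4>0; P2→R gives 7>0]
(C,Q): not NE [P2→R gives 7>5]
(C,R): not NE [P1→B gives 6>2]
(C,S): not NE [P1→B gives 7>2; P2→R gives 7>5]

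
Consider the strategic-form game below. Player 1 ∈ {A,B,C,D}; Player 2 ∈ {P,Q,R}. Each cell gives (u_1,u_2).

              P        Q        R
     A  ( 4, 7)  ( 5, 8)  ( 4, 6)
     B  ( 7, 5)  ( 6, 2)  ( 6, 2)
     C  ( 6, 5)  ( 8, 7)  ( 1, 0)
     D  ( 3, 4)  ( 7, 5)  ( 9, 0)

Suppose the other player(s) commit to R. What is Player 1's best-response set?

argmax u_1 = {D}

u_1(A vs R) = 4
u_1(B vs R) = 6
u_1(C vs R) = 1
u_1(D vs R) = 9
max payoff 9 at {D}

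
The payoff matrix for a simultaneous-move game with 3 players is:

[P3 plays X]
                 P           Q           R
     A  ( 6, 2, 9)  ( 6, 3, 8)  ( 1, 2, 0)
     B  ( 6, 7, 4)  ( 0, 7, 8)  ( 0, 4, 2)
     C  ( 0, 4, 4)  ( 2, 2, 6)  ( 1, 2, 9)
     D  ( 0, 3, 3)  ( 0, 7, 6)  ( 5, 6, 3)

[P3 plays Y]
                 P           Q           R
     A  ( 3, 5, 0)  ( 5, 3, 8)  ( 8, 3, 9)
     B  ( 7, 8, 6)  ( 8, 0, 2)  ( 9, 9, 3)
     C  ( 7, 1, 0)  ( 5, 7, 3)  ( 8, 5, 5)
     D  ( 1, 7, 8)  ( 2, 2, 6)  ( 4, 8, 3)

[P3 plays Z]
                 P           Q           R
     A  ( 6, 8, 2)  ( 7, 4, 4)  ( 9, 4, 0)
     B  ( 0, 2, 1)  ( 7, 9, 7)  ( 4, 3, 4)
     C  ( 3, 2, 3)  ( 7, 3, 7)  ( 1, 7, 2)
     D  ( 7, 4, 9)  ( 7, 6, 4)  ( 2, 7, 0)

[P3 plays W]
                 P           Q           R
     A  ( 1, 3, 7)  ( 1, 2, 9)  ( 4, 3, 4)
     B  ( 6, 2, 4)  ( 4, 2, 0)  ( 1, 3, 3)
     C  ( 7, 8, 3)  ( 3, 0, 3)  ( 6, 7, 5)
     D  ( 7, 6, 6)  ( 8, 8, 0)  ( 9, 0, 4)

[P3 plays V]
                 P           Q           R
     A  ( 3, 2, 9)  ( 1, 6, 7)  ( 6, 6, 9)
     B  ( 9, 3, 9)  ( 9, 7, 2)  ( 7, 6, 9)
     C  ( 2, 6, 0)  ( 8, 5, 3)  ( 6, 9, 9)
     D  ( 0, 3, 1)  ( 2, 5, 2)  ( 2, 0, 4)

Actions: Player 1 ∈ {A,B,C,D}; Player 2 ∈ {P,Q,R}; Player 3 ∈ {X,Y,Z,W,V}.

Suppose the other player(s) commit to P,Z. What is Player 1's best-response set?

u_1(A vs P,Z) = 6
u_1(B vs P,Z) = 0
u_1(C vs P,Z) = 3
u_1(D vs P,Z) = 7
max payoff 7 at {D}

argmax u_1 = {D}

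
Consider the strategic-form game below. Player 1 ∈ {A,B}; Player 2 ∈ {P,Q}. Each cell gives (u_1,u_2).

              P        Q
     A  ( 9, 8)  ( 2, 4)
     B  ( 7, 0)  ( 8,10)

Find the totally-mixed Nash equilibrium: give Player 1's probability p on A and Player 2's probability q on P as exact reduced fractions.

P1 indiff ⇒ q·9+(1-q)·2 = q·7+(1-q)·8 ⇒ q(2) = (1-q)(6) ⇒ q = 3/4
P2 indiff ⇒ p·8+(1-p)·0 = p·4+(1-p)·10 ⇒ p(4) = (1-p)(10) ⇒ p = 5/7

P1 mixes 5/7 on A; P2 mixes 3/4 on P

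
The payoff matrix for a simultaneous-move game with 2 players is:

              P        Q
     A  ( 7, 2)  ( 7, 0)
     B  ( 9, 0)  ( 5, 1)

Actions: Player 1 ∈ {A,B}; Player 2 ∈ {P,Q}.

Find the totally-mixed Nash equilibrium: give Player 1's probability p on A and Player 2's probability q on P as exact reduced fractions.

P1 indiff ⇒ q·7+(1-q)·7 = q·9+(1-q)·5 ⇒ q(-2) = (1-q)(-2) ⇒ q = 1/2
P2 indiff ⇒ p·2+(1-p)·0 = p·0+(1-p)·1 ⇒ p(2) = (1-p)(1) ⇒ p = 1/3

P1 mixes 1/3 on A; P2 mixes 1/2 on P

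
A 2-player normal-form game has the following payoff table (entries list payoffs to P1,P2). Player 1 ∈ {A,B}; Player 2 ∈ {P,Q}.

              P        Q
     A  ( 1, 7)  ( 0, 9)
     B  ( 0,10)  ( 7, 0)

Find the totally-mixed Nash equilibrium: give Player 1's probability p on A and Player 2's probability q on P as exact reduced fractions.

P1 indiff ⇒ q·1+(1-q)·0 = q·0+(1-q)·7 ⇒ q(1) = (1-q)(7) ⇒ q = 7/8
P2 indiff ⇒ p·7+(1-p)·10 = p·9+(1-p)·0 ⇒ p(-2) = (1-p)(-10) ⇒ p = 5/6

p=5/6, q=7/8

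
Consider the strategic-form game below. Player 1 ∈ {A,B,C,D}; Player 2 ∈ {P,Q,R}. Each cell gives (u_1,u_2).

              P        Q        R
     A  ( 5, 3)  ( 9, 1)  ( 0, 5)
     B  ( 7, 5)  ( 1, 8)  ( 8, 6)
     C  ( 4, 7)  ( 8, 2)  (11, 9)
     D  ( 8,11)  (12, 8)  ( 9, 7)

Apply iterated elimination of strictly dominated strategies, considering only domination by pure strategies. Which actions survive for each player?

Survivors P1:{C,D} P2:{P,R}

P1 drop A (D beats it: P:8>5 Q:12>9 R:9>0)
P1 drop B (D beats it: P:8>7 Q:12>1 R:9>8)
P2 drop Q (P beats it: C:7>2 D:11>8)
P1→{C,D} P2→{P,R}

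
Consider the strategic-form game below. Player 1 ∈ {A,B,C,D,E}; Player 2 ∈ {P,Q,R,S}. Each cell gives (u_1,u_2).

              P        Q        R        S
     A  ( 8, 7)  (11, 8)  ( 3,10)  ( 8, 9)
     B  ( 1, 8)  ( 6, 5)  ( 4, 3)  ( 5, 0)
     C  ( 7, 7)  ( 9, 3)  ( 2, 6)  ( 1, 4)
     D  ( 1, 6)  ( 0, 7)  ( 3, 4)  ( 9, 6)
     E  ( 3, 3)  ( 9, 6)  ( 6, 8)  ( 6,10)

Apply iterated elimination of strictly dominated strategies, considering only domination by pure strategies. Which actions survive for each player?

Remaining: P1:{A,D,E} P2:{Q,R,S}

P1 drop B (E beats it: P:3>1 Q:9>6 R:6>4 S:6>5)
P1 drop C (A beats it: P:8>7 Q:11>9 R:3>2 S:8>1)
P2 drop P (Q beats it: A:8>7 D:7>6 E:6>3)
P1→{A,D,E} P2→{Q,R,S}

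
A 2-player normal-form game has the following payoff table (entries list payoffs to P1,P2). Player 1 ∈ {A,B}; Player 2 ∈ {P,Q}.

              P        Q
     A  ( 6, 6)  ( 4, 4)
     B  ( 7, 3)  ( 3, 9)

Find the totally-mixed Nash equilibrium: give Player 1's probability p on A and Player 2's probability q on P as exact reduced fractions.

P1 indiff ⇒ q·6+(1-q)·4 = q·7+(1-q)·3 ⇒ q(-1) = (1-q)(-1) ⇒ q = 1/2
P2 indiff ⇒ p·6+(1-p)·3 = p·4+(1-p)·9 ⇒ p(2) = (1-p)(6) ⇒ p = 3/4

p=3/4, q=1/2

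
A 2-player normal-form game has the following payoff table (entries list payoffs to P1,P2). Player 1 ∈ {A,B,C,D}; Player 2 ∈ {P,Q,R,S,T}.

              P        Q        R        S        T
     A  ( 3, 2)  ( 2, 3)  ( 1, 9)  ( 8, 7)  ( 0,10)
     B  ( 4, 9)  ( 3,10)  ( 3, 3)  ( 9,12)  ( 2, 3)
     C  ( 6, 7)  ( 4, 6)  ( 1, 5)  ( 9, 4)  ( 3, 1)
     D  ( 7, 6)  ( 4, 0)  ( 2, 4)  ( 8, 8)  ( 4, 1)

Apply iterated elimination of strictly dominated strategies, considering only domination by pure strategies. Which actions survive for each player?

P1 drop A (B beats it: P:4>3 Q:3>2 R:3>1 S:9>8 T:2>0)
P2 drop R (P beats it: B:9>3 C:7>5 D:6>4)
P2 drop T (P beats it: B:9>3 C:7>1 D:6>1)
P1→{B,C,D} P2→{P,Q,S}

Remaining: P1:{B,C,D} P2:{P,Q,S}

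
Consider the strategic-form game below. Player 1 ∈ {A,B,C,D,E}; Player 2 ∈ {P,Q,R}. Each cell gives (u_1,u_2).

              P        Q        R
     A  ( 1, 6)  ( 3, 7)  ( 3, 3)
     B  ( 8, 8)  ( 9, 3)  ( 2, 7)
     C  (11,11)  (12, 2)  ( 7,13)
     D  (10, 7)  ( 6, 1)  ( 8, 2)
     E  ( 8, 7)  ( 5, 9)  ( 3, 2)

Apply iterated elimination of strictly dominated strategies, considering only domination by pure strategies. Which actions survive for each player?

P1 drop A (C beats it: P:11>1 Q:12>3 R:7>3)
P1 drop B (C beats it: P:11>8 Q:12>9 R:7>2)
P1 drop E (C beats it: P:11>8 Q:12>5 R:7>3)
P2 drop Q (P beats it: C:11>2 D:7>1)
P1→{C,D} P2→{P,R}

IESDS → P1:{C,D} P2:{P,R}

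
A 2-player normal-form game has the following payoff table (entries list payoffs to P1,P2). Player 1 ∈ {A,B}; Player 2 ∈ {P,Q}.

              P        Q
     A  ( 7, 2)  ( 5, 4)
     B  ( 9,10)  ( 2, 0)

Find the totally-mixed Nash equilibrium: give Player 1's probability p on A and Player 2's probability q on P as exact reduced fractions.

P1 mixes 5/6 on A; P2 mixes 3/5 on P

P1 indiff ⇒ q·7+(1-q)·5 = q·9+(1-q)·2 ⇒ q(-2) = (1-q)(-3) ⇒ q = 3/5
P2 indiff ⇒ p·2+(1-p)·10 = p·4+(1-p)·0 ⇒ p(-2) = (1-p)(-10) ⇒ p = 5/6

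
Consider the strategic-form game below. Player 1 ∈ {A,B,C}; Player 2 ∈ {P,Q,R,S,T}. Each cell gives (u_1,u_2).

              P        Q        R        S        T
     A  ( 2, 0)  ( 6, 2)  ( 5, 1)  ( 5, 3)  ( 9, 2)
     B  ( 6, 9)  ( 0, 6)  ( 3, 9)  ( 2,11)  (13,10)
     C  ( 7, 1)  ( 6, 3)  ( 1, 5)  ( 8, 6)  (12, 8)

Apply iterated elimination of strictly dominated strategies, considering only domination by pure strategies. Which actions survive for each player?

Survivors P1:{B,C} P2:{S,T}

P2 drop P (S beats it: A:3>0 B:11>9 C:6>1)
P2 drop Q (S beats it: A:3>2 B:11>6 C:6>3)
P2 drop R (S beats it: A:3>1 B:11>9 C:6>5)
P1 drop A (C beats it: S:8>5 T:12>9)
P1→{B,C} P2→{S,T}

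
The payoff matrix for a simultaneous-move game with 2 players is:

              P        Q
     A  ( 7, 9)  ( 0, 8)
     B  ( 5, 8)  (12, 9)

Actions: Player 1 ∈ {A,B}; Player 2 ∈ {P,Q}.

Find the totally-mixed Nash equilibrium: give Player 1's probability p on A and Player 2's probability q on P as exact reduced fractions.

p=1/2, q=6/7

P1 indiff ⇒ q·7+(1-q)·0 = q·5+(1-q)·12 ⇒ q(2) = (1-q)(12) ⇒ q = 6/7
P2 indiff ⇒ p·9+(1-p)·8 = p·8+(1-p)·9 ⇒ p(1) = (1-p)(1) ⇒ p = 1/2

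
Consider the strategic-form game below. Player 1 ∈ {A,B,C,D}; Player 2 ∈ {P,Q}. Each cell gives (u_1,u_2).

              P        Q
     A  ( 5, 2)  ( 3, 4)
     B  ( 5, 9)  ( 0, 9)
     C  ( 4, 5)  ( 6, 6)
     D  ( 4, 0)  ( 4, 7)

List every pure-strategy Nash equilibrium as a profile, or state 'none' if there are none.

(A,P): not NE [P2→Q gives 4>2]
(A,Q): not NE [P1→C gives 6>3]
(B,P): NE
(B,Q): not NE [P1→C gives 6>0]
(C,P): not NE [P1→B gives 5>4; P2→Q gives 6>5]
(C,Q): NE
(D,P): not NE [P1→B gives 5>4; P2→Q gives 7>0]
(D,Q): not NE [P1→C gives 6>4]

NE set: (B,P), (C,Q)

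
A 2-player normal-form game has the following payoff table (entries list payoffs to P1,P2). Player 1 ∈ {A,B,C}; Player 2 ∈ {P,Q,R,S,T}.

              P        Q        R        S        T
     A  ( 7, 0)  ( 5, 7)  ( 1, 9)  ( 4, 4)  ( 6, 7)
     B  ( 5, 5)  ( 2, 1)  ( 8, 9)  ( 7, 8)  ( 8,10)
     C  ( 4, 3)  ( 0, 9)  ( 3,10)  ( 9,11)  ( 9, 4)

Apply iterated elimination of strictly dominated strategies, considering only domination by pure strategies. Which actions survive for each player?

Survivors P1:{B,C} P2:{R,S,T}

P2 drop P (R beats it: A:9>0 B:9>5 C:10>3)
P2 drop Q (R beats it: A:9>7 B:9>1 C:10>9)
P1 drop A (B beats it: R:8>1 S:7>4 T:8>6)
P1→{B,C} P2→{R,S,T}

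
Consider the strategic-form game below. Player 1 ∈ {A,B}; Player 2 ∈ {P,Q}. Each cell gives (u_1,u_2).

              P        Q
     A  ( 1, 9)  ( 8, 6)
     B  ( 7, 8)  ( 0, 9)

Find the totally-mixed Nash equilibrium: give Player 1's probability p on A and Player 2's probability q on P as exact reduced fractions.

P1 indiff ⇒ q·1+(1-q)·8 = q·7+(1-q)·0 ⇒ q(-6) = (1-q)(-8) ⇒ q = 4/7
P2 indiff ⇒ p·9+(1-p)·8 = p·6+(1-p)·9 ⇒ p(3) = (1-p)(1) ⇒ p = 1/4

P1 mixes 1/4 on A; P2 mixes 4/7 on P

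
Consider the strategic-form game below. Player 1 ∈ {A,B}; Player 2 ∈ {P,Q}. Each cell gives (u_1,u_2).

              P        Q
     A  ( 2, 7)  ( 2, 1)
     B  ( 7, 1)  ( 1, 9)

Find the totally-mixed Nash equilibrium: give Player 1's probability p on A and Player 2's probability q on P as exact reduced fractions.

P1 indiff ⇒ q·2+(1-q)·2 = q·7+(1-q)·1 ⇒ q(-5) = (1-q)(-1) ⇒ q = 1/6
P2 indiff ⇒ p·7+(1-p)·1 = p·1+(1-p)·9 ⇒ p(6) = (1-p)(8) ⇒ p = 4/7

(p,q) = (4/7, 1/6)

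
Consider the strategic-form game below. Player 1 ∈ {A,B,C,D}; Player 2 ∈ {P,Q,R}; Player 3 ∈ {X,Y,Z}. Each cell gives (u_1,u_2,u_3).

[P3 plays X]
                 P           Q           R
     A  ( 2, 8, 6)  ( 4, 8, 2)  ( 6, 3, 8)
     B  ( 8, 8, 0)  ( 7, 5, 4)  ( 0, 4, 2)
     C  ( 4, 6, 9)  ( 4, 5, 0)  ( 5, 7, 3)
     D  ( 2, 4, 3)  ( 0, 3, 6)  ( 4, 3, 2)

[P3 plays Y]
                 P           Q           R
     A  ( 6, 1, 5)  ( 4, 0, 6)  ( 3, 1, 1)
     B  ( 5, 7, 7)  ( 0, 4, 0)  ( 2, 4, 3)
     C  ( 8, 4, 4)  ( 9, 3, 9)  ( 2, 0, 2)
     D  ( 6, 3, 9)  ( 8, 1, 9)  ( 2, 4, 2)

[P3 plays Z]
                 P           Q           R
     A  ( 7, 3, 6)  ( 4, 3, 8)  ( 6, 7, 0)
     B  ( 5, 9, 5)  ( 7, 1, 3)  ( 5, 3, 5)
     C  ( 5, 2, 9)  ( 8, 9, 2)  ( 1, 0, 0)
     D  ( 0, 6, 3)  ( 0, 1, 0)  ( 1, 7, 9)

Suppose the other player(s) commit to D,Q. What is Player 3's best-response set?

u_3(X vs D,Q) = 6
u_3(Y vs D,Q) = 9
u_3(Z vs D,Q) = 0
max payoff 9 at {Y}

P3 best: {Y}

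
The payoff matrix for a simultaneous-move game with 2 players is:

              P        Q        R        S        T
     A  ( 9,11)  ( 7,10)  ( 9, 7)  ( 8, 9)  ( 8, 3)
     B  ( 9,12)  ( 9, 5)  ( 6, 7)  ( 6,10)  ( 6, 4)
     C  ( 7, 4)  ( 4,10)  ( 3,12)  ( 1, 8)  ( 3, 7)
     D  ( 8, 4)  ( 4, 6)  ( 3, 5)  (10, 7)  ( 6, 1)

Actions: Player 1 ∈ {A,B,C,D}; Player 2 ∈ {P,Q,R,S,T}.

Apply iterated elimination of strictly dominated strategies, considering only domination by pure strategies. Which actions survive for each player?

P1 drop C (A beats it: P:9>7 Q:7>4 R:9>3 S:8>1 T:8>3)
P2 drop R (S beats it: A:9>7 B:10>7 D:7>5)
P2 drop T (P beats it: A:11>3 B:12>4 D:4>1)
P1→{A,B,D} P2→{P,Q,S}

Survivors P1:{A,B,D} P2:{P,Q,S}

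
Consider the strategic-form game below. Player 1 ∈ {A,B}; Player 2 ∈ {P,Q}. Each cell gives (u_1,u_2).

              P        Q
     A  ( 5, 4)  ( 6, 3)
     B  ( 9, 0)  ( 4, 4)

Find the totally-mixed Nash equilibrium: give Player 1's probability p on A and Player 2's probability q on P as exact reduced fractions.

P1 indiff ⇒ q·5+(1-q)·6 = q·9+(1-q)·4 ⇒ q(-4) = (1-q)(-2) ⇒ q = 1/3
P2 indiff ⇒ p·4+(1-p)·0 = p·3+(1-p)·4 ⇒ p(1) = (1-p)(4) ⇒ p = 4/5

(p,q) = (4/5, 1/3)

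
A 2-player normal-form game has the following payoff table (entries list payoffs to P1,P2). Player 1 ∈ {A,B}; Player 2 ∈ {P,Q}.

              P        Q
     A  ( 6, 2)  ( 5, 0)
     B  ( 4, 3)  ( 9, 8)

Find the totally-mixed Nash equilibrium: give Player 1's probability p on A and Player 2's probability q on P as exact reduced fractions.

P1 indiff ⇒ q·6+(1-q)·5 = q·4+(1-q)·9 ⇒ q(2) = (1-q)(4) ⇒ q = 2/3
P2 indiff ⇒ p·2+(1-p)·3 = p·0+(1-p)·8 ⇒ p(2) = (1-p)(5) ⇒ p = 5/7

p=5/7, q=2/3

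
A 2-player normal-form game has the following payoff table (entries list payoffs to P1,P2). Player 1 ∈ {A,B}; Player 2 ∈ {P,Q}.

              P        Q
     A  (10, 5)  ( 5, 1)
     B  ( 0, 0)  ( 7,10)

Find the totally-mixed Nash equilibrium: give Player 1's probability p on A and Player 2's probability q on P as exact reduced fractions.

P1 indiff ⇒ q·10+(1-q)·5 = q·0+(1-q)·7 ⇒ q(10) = (1-q)(2) ⇒ q = 1/6
P2 indiff ⇒ p·5+(1-p)·0 = p·1+(1-p)·10 ⇒ p(4) = (1-p)(10) ⇒ p = 5/7

(p,q) = (5/7, 1/6)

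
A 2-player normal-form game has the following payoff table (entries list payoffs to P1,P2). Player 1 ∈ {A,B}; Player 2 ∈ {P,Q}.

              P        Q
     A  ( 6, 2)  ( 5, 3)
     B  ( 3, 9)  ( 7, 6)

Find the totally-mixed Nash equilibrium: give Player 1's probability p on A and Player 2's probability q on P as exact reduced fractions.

p=3/4, q=2/5

P1 indiff ⇒ q·6+(1-q)·5 = q·3+(1-q)·7 ⇒ q(3) = (1-q)(2) ⇒ q = 2/5
P2 indiff ⇒ p·2+(1-p)·9 = p·3+(1-p)·6 ⇒ p(-1) = (1-p)(-3) ⇒ p = 3/4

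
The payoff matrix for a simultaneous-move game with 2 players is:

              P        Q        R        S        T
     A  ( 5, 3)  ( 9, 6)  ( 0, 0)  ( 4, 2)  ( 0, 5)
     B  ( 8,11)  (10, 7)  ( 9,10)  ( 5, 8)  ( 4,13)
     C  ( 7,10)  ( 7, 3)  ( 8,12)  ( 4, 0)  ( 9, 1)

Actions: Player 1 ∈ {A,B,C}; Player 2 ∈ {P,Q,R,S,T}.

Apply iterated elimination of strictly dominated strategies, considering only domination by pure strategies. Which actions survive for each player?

P1 drop A (B beats it: P:8>5 Q:10>9 R:9>0 S:5>4 T:4>0)
P2 drop Q (P beats it: B:11>7 C:10>3)
P2 drop S (P beats it: B:11>8 C:10>0)
P1→{B,C} P2→{P,R,T}

IESDS → P1:{B,C} P2:{P,R,T}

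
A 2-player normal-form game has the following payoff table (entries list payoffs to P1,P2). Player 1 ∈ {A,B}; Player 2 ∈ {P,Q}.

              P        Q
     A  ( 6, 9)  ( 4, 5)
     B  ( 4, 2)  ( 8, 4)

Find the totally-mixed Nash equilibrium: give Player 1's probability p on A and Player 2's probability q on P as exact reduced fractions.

P1 indiff ⇒ q·6+(1-q)·4 = q·4+(1-q)·8 ⇒ q(2) = (1-q)(4) ⇒ q = 2/3
P2 indiff ⇒ p·9+(1-p)·2 = p·5+(1-p)·4 ⇒ p(4) = (1-p)(2) ⇒ p = 1/3

P1 mixes 1/3 on A; P2 mixes 2/3 on P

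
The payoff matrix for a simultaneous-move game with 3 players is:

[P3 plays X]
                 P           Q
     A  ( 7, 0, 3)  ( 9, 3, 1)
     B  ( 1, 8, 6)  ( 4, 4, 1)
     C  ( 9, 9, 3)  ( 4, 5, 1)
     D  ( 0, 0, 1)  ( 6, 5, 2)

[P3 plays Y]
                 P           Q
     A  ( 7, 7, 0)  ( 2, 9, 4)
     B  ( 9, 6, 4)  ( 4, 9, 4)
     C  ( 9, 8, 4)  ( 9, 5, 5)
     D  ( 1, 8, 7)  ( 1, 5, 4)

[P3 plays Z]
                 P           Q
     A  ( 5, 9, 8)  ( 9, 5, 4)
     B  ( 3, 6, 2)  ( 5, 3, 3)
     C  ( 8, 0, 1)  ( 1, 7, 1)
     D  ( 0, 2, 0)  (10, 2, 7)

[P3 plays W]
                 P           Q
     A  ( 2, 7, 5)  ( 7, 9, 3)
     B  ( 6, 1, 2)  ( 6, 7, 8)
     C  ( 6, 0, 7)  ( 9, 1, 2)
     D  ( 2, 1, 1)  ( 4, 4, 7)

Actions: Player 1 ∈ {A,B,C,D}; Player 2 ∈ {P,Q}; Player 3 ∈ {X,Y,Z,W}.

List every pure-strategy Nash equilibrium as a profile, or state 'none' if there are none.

(A,P,X): not NE [P1→C gives 9>7; P2→Q gives 3>0; P3→Z gives 8>3]
(A,P,Y): not NE [P1→C gives 9>7; P2→Q gives 9>7; P3→Z gives 8>0]
(A,P,Z): not NE [P1→C gives 8>5]
(A,P,W): not NE [P1→C gives 6>2; P2→Q gives 9>7; P3→Z gives 8>5]
(A,Q,X): not NE [P3→Z gives 4>1]
(A,Q,Y): not NE [P1→C gives 9>2]
(A,Q,Z): not NE [P1→D gives 10>9; P2→P gives 9>5]
(A,Q,W): not NE [P1→C gives 9>7; P3→Z gives 4>3]
(B,P,X): not NE [P1→C gives 9>1]
(B,P,Y): not NE [P2→Q gives 9>6; P3→X gives 6>4]
(B,P,Z): not NE [P1→C gives 8>3; P3→X gives 6>2]
(B,P,W): not NE [P2→Q gives 7>1; P3→X gives 6>2]
(B,Q,X): not NE [P1→A gives 9>4; P2→P gives 8>4; P3→W gives 8>1]
(B,Q,Y): not NE [P1→C gives 9>4; P3→W gives 8>4]
(B,Q,Z): not NE [P1→D gives 10>5; P2→P gives 6>3; P3→W gives 8>3]
(B,Q,W): not NE [P1→C gives 9>6]
(C,P,X): not NE [P3→W gives 7>3]
(C,P,Y): not NE [P3→W gives 7>4]
(C,P,Z): not NE [P2→Q gives 7>0; P3→W gives 7>1]
(C,P,W): not NE [P2→Q gives 1>0]
(C,Q,X): not NE [P1→A gives 9>4; P2→P gives 9>5; P3→Y gives 5>1]
(C,Q,Y): not NE [P2→P gives 8>5]
(C,Q,Z): not NE [P1→D gives 10>1; P3→Y gives 5>1]
(C,Q,W): not NE [P3→Y gives 5>2]
(D,P,X): not NE [P1→C gives 9>0; P2→Q gives 5>0; P3→Y gives 7>1]
(D,P,Y): not NE [P1→C gives 9>1]
(D,P,Z): not NE [P1→C gives 8>0; P3→Y gives 7>0]
(D,P,W): not NE [P1→C gives 6>2; P2→Q gives 4>1; P3→Y gives 7>1]
(D,Q,X): not NE [P1→A gives 9>6; P3→W gives 7>2]
(D,Q,Y): not NE [P1→C gives 9>1; P2→P gives 8>5; P3→W gives 7>4]
(D,Q,Z): NE
(D,Q,W): not NE [P1→C gives 9>4]

NE set: (D,Q,Z)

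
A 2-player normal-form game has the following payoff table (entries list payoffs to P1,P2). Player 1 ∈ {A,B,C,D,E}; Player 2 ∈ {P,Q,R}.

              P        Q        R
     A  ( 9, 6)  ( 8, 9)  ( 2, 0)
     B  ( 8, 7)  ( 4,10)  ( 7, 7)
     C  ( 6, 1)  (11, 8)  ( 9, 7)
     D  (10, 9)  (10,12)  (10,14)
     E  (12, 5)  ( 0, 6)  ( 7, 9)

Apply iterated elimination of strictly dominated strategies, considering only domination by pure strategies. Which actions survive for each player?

Remaining: P1:{C,D} P2:{Q,R}

P1 drop A (D beats it: P:10>9 Q:10>8 R:10>2)
P1 drop B (D beats it: P:10>8 Q:10>4 R:10>7)
P2 drop P (Q beats it: C:8>1 D:12>9 E:6>5)
P1 drop E (C beats it: Q:11>0 R:9>7)
P1→{C,D} P2→{Q,R}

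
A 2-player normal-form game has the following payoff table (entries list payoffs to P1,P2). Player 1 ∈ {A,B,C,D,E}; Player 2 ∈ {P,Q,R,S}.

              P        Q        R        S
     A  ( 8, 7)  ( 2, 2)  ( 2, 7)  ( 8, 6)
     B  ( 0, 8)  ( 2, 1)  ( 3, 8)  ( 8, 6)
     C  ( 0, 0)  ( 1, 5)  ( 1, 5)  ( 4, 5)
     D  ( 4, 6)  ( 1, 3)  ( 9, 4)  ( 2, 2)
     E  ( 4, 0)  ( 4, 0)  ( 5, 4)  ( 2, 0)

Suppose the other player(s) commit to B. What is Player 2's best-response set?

u_2(P vs B) = 8
u_2(Q vs B) = 1
u_2(R vs B) = 8
u_2(S vs B) = 6
max payoff 8 at {P,R}

argmax u_2 = {P,R}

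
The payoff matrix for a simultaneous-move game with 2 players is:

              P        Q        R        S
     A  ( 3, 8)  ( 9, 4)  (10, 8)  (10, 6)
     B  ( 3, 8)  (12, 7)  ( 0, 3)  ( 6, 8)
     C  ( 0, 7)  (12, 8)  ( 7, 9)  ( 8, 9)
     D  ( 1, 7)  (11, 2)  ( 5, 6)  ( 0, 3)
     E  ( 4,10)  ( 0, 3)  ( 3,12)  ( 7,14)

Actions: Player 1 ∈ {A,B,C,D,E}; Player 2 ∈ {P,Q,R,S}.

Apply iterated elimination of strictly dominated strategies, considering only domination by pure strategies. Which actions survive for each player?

P2 drop Q (S beats it: A:6>4 B:8>7 C:9>8 D:3>2 E:14>3)
P1 drop B (E beats it: P:4>3 R:3>0 S:7>6)
P1 drop C (A beats it: P:3>0 R:10>7 S:10>8)
P1 drop D (A beats it: P:3>1 R:10>5 S:10>0)
P1→{A,E} P2→{P,R,S}

IESDS → P1:{A,E} P2:{P,R,S}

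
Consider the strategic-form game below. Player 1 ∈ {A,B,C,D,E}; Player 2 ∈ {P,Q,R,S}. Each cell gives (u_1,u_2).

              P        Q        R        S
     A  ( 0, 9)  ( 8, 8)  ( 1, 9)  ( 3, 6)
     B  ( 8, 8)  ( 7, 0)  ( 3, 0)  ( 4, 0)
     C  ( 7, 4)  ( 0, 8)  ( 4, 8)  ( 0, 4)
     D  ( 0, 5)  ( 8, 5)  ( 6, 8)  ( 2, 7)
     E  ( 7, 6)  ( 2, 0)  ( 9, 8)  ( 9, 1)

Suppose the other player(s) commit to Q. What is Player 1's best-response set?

BR_1 = {A,D}

u_1(A vs Q) = 8
u_1(B vs Q) = 7
u_1(C vs Q) = 0
u_1(D vs Q) = 8
u_1(E vs Q) = 2
max payoff 8 at {A,D}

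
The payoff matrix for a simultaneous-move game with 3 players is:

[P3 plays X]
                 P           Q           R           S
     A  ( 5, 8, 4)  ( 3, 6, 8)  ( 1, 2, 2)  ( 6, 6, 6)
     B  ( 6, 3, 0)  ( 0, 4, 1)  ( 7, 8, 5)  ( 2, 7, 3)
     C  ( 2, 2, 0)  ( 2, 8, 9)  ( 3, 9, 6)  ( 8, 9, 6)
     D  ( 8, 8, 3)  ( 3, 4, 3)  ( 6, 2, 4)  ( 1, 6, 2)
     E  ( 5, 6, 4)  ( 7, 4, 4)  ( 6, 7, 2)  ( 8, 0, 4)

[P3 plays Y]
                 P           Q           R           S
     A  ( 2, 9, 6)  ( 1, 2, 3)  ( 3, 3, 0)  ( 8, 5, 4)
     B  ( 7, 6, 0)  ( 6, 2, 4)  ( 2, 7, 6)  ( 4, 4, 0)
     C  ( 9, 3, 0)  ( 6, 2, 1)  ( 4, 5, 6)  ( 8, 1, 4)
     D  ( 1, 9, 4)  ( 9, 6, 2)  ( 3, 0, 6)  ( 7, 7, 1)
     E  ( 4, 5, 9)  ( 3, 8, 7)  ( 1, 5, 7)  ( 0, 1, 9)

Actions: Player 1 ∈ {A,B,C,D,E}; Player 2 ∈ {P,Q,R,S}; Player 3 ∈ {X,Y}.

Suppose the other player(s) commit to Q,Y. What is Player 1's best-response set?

u_1(A vs Q,Y) = 1
u_1(B vs Q,Y) = 6
u_1(C vs Q,Y) = 6
u_1(D vs Q,Y) = 9
u_1(E vs Q,Y) = 3
max payoff 9 at {D}

argmax u_1 = {D}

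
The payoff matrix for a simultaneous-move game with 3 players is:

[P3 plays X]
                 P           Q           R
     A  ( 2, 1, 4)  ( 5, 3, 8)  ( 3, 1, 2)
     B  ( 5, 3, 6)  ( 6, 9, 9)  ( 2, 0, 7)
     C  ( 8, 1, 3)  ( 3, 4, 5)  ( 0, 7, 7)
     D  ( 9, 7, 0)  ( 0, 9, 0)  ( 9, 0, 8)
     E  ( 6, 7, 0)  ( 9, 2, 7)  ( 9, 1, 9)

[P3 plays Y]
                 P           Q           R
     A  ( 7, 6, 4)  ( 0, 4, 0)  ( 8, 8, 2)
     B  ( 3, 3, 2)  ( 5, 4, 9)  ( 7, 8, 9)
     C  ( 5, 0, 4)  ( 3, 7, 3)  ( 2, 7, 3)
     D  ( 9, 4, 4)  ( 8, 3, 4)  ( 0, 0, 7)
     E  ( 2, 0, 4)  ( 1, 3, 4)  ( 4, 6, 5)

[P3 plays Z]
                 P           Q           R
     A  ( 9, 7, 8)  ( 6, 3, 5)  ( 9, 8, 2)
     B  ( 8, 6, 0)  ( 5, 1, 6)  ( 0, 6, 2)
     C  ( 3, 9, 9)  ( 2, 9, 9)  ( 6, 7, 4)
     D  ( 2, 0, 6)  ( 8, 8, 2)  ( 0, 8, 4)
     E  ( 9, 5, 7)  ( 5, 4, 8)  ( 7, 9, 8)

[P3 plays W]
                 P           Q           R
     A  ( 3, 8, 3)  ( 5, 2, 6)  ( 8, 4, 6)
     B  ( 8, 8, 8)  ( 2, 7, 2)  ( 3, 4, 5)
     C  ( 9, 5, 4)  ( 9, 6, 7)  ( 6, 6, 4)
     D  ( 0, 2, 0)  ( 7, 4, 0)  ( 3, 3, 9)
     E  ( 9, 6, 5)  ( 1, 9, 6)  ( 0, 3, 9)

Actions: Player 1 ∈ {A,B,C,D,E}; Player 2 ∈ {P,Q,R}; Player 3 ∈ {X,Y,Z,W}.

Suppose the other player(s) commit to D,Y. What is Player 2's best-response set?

u_2(P vs D,Y) = 4
u_2(Q vs D,Y) = 3
u_2(R vs D,Y) = 0
max payoff 4 at {P}

BR_2 = {P}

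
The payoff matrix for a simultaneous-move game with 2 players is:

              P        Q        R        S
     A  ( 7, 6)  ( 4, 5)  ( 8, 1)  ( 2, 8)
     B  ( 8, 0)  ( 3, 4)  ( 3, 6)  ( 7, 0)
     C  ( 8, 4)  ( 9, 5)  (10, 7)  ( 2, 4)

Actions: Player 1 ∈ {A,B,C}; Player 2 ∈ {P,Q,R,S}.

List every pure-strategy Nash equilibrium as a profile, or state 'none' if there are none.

Nash profiles: (C,R)

(A,P): not NE [P1→C gives 8>7; P2→S gives 8>6]
(A,Q): not NE [P1→C gives 9>4; P2→S gives 8>5]
(A,R): not NE [P1→C gives 10>8; P2→S gives 8>1]
(A,S): not NE [P1→B gives 7>2]
(B,P): not NE [P2→R gives 6>0]
(B,Q): not NE [P1→C gives 9>3; P2→R gives 6>4]
(B,R): not NE [P1→C gives 10>3]
(B,S): not NE [P2→R gives 6>0]
(C,P): not NE [P2→R gives 7>4]
(C,Q): not NE [P2→R gives 7>5]
(C,R): NE
(C,S): not NE [P1→B gives 7>2; P2→R gives 7>4]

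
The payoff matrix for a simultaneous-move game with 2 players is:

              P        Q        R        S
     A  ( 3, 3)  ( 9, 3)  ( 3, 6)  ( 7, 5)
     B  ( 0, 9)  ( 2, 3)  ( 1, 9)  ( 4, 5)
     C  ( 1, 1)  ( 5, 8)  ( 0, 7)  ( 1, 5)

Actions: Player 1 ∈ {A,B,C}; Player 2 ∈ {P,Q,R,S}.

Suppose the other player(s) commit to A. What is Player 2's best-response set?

argmax u_2 = {R}

u_2(P vs A) = 3
u_2(Q vs A) = 3
u_2(R vs A) = 6
u_2(S vs A) = 5
max payoff 6 at {R}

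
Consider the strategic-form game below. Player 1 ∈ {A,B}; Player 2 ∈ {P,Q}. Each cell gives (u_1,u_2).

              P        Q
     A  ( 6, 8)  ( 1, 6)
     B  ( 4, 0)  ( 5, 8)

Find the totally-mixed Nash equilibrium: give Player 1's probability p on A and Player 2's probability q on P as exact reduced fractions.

P1 indiff ⇒ q·6+(1-q)·1 = q·4+(1-q)·5 ⇒ q(2) = (1-q)(4) ⇒ q = 2/3
P2 indiff ⇒ p·8+(1-p)·0 = p·6+(1-p)·8 ⇒ p(2) = (1-p)(8) ⇒ p = 4/5

P1 mixes 4/5 on A; P2 mixes 2/3 on P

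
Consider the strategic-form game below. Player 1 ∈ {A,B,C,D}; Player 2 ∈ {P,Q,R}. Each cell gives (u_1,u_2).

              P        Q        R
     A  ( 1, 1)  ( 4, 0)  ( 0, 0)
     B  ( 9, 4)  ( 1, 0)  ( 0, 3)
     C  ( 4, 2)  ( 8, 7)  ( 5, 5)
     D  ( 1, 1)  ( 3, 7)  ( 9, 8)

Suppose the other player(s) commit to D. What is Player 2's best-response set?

P2 best: {R}

u_2(P vs D) = 1
u_2(Q vs D) = 7
u_2(R vs D) = 8
max payoff 8 at {R}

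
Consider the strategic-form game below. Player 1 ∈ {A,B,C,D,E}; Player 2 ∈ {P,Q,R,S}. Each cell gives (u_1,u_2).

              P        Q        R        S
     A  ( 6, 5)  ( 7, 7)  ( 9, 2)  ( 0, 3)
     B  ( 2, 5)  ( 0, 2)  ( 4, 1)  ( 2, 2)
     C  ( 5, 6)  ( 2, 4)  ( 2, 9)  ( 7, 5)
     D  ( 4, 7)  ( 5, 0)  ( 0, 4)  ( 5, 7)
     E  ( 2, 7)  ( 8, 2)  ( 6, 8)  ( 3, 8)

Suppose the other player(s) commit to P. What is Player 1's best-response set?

argmax u_1 = {A}

u_1(A vs P) = 6
u_1(B vs P) = 2
u_1(C vs P) = 5
u_1(D vs P) = 4
u_1(E vs P) = 2
max payoff 6 at {A}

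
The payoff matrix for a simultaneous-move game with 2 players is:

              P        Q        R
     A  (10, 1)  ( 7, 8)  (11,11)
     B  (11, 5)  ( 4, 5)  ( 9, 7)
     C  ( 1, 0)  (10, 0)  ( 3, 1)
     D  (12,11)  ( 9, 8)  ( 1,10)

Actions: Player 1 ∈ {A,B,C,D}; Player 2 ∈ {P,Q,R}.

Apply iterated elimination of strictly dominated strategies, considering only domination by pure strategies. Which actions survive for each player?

Survivors P1:{A,B,D} P2:{P,R}

P2 drop Q (R beats it: A:11>8 B:7>5 C:1>0 D:10>8)
P1 drop C (A beats it: P:10>1 R:11>3)
P1→{A,B,D} P2→{P,R}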